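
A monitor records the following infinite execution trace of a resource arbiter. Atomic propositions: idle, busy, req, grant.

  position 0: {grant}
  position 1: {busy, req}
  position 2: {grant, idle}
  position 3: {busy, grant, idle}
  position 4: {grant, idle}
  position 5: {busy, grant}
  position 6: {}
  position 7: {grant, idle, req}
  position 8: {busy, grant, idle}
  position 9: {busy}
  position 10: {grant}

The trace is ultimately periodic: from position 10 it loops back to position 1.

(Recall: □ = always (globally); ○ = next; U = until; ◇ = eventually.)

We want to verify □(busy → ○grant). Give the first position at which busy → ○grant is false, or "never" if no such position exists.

Check busy → ○grant at each position in order: 0 ✓, 1 ✓, 2 ✓, 3 ✓, 4 ✓.
At position 5 the labels are {busy, grant} and the next position 6 has {}, so busy → ○grant is false there. This is the first violation.

5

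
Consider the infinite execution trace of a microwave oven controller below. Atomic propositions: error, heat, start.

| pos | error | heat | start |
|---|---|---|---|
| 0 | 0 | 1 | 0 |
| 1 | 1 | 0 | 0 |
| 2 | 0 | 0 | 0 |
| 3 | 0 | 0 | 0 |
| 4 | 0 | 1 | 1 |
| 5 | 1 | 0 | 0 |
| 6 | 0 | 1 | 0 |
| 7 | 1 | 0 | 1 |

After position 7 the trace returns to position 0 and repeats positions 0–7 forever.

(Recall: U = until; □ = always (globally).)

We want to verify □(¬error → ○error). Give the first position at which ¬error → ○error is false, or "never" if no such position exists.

2

Check ¬error → ○error at each position in order: 0 ✓, 1 ✓.
At position 2 the labels are {} and the next position 3 has {}, so ¬error → ○error is false there. This is the first violation.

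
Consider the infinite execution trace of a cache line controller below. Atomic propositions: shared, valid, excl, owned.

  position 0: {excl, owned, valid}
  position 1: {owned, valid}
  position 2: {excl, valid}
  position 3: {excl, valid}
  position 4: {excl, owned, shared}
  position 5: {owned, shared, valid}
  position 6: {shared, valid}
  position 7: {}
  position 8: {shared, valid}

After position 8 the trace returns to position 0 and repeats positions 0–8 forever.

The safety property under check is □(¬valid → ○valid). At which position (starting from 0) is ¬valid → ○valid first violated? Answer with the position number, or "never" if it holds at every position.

never

¬valid → ○valid holds at every position 0..8, and those are all the positions the trace ever visits, so the invariant □(¬valid → ○valid) is never violated.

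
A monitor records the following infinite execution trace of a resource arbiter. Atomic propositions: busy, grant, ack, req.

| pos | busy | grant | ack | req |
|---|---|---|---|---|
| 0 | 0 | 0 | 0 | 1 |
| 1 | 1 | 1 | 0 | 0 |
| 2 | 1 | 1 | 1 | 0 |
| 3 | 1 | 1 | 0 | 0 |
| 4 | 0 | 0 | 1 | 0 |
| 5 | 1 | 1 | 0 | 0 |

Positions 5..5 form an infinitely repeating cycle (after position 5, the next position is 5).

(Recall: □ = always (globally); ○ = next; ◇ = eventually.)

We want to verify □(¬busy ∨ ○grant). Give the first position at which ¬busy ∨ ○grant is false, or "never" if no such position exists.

3

Check ¬busy ∨ ○grant at each position in order: 0 ✓, 1 ✓, 2 ✓.
At position 3 the labels are {busy, grant} and the next position 4 has {ack}, so ¬busy ∨ ○grant is false there. This is the first violation.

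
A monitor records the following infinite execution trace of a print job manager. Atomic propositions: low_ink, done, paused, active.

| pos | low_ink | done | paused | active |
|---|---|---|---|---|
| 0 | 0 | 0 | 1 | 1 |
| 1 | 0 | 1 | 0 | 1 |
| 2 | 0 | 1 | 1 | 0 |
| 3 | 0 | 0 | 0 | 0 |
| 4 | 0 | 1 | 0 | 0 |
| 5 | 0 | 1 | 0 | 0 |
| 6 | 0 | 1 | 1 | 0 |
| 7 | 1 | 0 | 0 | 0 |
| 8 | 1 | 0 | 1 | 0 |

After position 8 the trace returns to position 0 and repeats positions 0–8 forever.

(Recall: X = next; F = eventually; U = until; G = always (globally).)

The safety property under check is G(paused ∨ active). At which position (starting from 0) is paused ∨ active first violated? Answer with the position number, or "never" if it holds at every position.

3

Check paused ∨ active at each position in order: 0 ✓, 1 ✓, 2 ✓.
At position 3 the labels are {}, so paused ∨ active is false there. This is the first violation.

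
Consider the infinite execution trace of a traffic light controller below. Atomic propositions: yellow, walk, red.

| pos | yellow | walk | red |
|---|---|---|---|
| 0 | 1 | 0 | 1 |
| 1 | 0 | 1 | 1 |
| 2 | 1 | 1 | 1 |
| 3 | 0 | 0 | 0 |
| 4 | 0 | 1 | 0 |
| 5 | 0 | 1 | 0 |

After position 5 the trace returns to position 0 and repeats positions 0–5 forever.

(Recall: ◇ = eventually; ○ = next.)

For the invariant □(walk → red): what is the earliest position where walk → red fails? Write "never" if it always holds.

4

Check walk → red at each position in order: 0 ✓, 1 ✓, 2 ✓, 3 ✓.
At position 4 the labels are {walk}, so walk → red is false there. This is the first violation.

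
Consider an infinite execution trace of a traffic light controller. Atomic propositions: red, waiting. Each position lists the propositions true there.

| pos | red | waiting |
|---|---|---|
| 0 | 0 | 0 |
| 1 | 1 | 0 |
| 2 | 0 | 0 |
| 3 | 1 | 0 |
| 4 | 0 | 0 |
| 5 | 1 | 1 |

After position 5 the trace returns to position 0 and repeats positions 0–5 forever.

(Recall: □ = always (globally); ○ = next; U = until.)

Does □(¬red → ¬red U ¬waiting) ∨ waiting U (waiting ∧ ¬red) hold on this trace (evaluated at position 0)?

Holds

¬red → ¬red U ¬waiting holds at every position 0..5, and those are all positions ever visited, so □(¬red → ¬red U ¬waiting) holds.
Positions where ¬red holds: 0, 2, 4.
Check ¬red U ¬waiting at each: 0→ok, 2→ok, 4→ok.
Walking from position 0: at position 0, waiting ∧ ¬red has not yet held and waiting fails, so waiting U (waiting ∧ ¬red) is false.
At position 0: □(¬red → ¬red U ¬waiting) is true; waiting U (waiting ∧ ¬red) is false; so □(¬red → ¬red U ¬waiting) ∨ waiting U (waiting ∧ ¬red) is true.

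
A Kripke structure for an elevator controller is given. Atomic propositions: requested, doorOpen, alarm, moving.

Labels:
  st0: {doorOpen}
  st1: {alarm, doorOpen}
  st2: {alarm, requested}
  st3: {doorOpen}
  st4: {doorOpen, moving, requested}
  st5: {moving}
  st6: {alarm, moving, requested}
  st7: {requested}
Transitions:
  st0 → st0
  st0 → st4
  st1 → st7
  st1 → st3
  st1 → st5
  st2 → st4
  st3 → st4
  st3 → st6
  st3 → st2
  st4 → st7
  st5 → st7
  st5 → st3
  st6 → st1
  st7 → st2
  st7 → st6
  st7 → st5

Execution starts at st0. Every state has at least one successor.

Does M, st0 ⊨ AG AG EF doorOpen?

States satisfying AG EF doorOpen: {st0, st1, st2, st3, st4, st5, st6, st7}.
States satisfying AG AG EF doorOpen: {st0, st1, st2, st3, st4, st5, st6, st7}.
Every state reachable from st0 satisfies AG EF doorOpen.
st0 ∈ Sat(AG AG EF doorOpen).

Holds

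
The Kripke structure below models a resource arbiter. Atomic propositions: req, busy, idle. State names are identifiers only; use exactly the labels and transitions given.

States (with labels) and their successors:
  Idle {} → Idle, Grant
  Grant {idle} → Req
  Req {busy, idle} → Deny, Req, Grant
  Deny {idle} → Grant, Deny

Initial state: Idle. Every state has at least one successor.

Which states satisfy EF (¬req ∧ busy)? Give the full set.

States satisfying ¬req ∧ busy: {Req}.
States satisfying EF (¬req ∧ busy): {Idle, Grant, Req, Deny}.

{Idle, Grant, Req, Deny}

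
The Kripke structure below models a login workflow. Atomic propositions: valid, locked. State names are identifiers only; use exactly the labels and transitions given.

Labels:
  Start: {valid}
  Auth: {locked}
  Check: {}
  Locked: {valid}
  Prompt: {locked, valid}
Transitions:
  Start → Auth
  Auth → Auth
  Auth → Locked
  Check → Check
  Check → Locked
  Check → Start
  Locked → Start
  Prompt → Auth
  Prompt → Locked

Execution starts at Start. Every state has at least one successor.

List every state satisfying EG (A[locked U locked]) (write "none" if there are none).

States satisfying A[locked U locked]: {Auth, Prompt}.
States satisfying EG (A[locked U locked]): {Auth, Prompt}.

{Auth, Prompt}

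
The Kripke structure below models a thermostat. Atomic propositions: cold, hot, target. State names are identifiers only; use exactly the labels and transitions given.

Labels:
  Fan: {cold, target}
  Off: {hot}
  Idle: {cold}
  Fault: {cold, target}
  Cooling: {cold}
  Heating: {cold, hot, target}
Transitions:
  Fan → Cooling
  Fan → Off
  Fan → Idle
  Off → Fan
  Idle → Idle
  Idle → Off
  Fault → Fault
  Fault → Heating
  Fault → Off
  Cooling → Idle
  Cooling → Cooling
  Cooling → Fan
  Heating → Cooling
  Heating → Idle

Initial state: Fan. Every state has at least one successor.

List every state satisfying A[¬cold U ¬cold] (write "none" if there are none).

States satisfying ¬cold: {Off}.
States satisfying A[¬cold U ¬cold]: {Off}.

{Off}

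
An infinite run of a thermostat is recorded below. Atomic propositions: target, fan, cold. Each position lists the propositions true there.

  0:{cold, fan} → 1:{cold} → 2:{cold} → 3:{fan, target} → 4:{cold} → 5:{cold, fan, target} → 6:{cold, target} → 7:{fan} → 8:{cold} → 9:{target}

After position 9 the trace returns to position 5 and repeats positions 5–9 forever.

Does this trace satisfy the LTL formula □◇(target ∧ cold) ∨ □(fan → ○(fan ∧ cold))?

Holds

◇(target ∧ cold) holds at every position 0..9, and those are all positions ever visited, so □◇(target ∧ cold) holds.
fan → ○(fan ∧ cold) must hold at every position from 0 onward. It fails at position 0, so □(fan → ○(fan ∧ cold)) is false.
Positions where fan holds: 0, 3, 5, 7.
Check ○(fan ∧ cold) at each: 0→fails, 3→fails, 5→fails, 7→fails.
At position 0: □◇(target ∧ cold) is true; □(fan → ○(fan ∧ cold)) is false; so □◇(target ∧ cold) ∨ □(fan → ○(fan ∧ cold)) is true.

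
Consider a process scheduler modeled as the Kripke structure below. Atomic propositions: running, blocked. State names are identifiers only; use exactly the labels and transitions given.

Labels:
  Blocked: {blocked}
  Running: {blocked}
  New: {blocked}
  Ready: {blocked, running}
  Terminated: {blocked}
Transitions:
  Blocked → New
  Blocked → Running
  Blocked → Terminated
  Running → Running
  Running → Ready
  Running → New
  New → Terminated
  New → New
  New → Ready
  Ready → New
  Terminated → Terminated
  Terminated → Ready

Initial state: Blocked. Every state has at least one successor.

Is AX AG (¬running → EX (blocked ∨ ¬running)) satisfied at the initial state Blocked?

States satisfying AG (¬running → EX (blocked ∨ ¬running)): {Blocked, Running, New, Ready, Terminated}.
States satisfying AX AG (¬running → EX (blocked ∨ ¬running)): {Blocked, Running, New, Ready, Terminated}.
Blocked ∈ Sat(AX AG (¬running → EX (blocked ∨ ¬running))).

Satisfied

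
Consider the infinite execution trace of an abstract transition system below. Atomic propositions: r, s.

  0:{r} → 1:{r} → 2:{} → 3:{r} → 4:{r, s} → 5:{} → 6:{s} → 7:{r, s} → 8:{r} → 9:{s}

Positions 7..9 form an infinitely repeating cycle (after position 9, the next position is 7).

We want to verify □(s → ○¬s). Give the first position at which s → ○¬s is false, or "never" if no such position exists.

6

Check s → ○¬s at each position in order: 0 ✓, 1 ✓, 2 ✓, 3 ✓, 4 ✓, 5 ✓.
At position 6 the labels are {s} and the next position 7 has {r, s}, so s → ○¬s is false there. This is the first violation.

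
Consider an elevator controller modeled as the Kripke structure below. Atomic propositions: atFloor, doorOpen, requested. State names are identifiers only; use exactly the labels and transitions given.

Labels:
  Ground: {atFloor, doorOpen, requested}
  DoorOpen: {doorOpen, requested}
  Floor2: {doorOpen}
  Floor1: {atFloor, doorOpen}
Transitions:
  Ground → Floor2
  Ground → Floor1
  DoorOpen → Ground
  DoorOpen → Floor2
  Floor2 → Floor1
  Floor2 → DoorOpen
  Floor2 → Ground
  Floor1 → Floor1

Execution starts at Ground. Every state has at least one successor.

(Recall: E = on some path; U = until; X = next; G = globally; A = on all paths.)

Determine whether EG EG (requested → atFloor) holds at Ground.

Satisfied

States satisfying EG (requested → atFloor): {Ground, Floor2, Floor1}.
States satisfying EG EG (requested → atFloor): {Ground, Floor2, Floor1}.
Ground ∈ Sat(EG EG (requested → atFloor)).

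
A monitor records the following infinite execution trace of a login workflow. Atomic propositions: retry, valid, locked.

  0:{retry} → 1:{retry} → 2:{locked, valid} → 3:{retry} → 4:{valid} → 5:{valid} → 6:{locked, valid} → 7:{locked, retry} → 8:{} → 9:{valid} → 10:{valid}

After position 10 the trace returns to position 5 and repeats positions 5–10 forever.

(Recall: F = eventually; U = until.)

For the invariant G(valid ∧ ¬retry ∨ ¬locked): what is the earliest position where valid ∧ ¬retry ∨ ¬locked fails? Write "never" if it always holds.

Check valid ∧ ¬retry ∨ ¬locked at each position in order: 0 ✓, 1 ✓, 2 ✓, 3 ✓, 4 ✓, 5 ✓, 6 ✓.
At position 7 the labels are {locked, retry}, so valid ∧ ¬retry ∨ ¬locked is false there. This is the first violation.

7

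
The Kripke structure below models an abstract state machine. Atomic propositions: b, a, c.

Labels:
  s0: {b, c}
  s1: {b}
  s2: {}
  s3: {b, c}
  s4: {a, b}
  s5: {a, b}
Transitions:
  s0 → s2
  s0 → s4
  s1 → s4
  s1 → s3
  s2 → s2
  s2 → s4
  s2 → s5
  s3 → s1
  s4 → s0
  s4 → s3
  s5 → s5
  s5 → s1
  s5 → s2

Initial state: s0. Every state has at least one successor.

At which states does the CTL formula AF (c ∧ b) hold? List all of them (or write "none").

States satisfying c ∧ b: {s0, s3}.
States satisfying AF (c ∧ b): {s0, s1, s3, s4}.

{s0, s1, s3, s4}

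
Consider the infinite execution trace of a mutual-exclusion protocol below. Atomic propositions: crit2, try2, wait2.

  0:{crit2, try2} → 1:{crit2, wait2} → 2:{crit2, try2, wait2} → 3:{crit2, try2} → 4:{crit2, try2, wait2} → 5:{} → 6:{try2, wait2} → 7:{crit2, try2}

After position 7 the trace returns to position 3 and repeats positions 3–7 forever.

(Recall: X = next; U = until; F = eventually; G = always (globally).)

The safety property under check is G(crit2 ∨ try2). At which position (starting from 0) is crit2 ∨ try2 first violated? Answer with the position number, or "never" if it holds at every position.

5

Check crit2 ∨ try2 at each position in order: 0 ✓, 1 ✓, 2 ✓, 3 ✓, 4 ✓.
At position 5 the labels are {}, so crit2 ∨ try2 is false there. This is the first violation.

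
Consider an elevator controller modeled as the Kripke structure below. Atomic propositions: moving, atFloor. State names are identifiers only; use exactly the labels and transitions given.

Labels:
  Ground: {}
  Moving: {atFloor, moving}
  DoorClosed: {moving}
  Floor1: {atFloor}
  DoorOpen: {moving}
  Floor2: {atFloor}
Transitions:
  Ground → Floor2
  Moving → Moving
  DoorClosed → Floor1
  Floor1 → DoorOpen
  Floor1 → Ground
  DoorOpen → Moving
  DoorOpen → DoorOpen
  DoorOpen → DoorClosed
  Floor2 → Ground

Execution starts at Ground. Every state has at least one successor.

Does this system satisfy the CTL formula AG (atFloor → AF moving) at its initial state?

No

States satisfying atFloor → AF moving: {Ground, Moving, DoorClosed, DoorOpen}.
States satisfying AG (atFloor → AF moving): {Moving}.
Floor2 is reachable from Ground and violates atFloor → AF moving, so AG fails at Ground.
Ground ∉ Sat(AG (atFloor → AF moving)).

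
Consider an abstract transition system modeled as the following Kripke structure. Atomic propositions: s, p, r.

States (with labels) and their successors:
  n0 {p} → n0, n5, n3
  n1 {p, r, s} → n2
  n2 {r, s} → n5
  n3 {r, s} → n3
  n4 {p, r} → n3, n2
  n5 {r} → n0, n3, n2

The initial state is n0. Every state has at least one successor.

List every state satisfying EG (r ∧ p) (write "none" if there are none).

none

States satisfying r ∧ p: {n1, n4}.
States satisfying EG (r ∧ p): ∅.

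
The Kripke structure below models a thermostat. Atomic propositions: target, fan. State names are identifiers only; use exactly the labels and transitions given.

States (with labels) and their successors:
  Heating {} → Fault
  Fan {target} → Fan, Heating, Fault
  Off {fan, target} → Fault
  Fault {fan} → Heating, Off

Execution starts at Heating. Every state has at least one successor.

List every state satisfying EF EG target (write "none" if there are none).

{Fan}

States satisfying EG target: {Fan}.
States satisfying EF EG target: {Fan}.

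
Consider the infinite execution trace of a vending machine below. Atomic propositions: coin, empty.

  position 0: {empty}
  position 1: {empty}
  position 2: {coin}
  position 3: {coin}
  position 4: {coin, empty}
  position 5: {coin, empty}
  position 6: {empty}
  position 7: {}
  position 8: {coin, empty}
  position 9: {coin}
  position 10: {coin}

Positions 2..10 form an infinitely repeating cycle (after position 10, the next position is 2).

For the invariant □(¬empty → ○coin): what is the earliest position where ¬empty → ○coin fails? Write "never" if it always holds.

never

¬empty → ○coin holds at every position 0..10, and those are all the positions the trace ever visits, so the invariant □(¬empty → ○coin) is never violated.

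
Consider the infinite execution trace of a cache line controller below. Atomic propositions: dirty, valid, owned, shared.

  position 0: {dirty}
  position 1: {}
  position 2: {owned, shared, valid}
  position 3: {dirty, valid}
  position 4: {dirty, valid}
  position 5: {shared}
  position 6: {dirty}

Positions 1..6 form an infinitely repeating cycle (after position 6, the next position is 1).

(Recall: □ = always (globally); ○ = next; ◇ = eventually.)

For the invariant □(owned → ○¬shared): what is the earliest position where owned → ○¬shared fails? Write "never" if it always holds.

never

owned → ○¬shared holds at every position 0..6, and those are all the positions the trace ever visits, so the invariant □(owned → ○¬shared) is never violated.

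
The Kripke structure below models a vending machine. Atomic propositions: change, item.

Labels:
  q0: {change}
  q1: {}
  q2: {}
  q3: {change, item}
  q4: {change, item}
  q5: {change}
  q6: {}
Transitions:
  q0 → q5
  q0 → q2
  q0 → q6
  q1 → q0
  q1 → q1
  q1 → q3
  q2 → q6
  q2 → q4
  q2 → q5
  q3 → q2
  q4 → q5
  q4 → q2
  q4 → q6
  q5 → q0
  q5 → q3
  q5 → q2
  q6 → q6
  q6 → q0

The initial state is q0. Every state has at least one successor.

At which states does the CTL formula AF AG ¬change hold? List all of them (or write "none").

none

States satisfying AG ¬change: ∅.
States satisfying AF AG ¬change: ∅.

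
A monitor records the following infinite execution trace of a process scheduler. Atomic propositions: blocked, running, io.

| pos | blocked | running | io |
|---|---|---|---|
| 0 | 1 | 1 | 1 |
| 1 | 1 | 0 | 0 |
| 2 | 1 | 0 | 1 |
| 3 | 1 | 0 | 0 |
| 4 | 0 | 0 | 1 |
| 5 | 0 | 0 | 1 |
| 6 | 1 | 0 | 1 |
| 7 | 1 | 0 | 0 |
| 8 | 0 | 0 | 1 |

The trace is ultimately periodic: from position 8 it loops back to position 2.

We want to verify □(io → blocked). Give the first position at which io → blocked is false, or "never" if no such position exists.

Check io → blocked at each position in order: 0 ✓, 1 ✓, 2 ✓, 3 ✓.
At position 4 the labels are {io}, so io → blocked is false there. This is the first violation.

4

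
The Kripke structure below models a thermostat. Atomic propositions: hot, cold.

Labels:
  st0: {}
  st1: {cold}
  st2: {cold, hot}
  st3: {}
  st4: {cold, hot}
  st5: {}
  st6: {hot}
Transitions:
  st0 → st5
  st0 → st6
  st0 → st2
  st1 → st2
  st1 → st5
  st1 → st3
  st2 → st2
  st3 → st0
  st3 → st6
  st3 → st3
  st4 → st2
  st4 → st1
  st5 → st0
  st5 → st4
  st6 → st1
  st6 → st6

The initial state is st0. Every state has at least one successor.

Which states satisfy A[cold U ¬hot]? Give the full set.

{st0, st1, st3, st5}

States satisfying cold: {st1, st2, st4}.
States satisfying ¬hot: {st0, st1, st3, st5}.
States satisfying A[cold U ¬hot]: {st0, st1, st3, st5}.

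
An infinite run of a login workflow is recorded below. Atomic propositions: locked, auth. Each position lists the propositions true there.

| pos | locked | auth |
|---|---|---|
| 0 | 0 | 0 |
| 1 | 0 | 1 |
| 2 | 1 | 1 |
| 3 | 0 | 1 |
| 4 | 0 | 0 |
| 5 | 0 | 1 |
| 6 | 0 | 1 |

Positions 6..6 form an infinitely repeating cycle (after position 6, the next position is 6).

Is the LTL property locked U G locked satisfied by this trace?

Walking from position 0: at position 0, G locked has not yet held and locked fails, so locked U G locked is false.

No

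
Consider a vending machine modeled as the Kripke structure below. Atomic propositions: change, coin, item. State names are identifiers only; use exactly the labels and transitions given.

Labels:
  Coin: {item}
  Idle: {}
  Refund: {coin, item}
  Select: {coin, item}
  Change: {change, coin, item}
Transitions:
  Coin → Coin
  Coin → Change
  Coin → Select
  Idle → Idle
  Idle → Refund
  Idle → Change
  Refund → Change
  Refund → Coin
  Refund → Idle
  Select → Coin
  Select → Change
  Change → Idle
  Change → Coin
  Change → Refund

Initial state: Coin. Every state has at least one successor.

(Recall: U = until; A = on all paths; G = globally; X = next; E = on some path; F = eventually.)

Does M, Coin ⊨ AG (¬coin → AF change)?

No

States satisfying ¬coin → AF change: {Refund, Select, Change}.
States satisfying AG (¬coin → AF change): ∅.
Coin is reachable from Coin and violates ¬coin → AF change, so AG fails at Coin.
Coin ∉ Sat(AG (¬coin → AF change)).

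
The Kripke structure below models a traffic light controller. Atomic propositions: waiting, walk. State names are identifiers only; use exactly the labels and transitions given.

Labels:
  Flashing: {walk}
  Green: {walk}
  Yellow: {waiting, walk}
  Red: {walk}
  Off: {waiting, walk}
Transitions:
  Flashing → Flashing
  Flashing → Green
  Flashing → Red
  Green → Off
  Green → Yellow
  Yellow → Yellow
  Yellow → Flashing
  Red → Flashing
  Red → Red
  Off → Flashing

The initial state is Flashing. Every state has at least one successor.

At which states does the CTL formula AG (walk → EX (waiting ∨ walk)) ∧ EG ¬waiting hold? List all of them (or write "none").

{Flashing, Red}

States satisfying walk → EX (waiting ∨ walk): {Flashing, Green, Yellow, Red, Off}.
States satisfying AG (walk → EX (waiting ∨ walk)): {Flashing, Green, Yellow, Red, Off}.
States satisfying ¬waiting: {Flashing, Green, Red}.
States satisfying EG ¬waiting: {Flashing, Red}.
States satisfying AG (walk → EX (waiting ∨ walk)) ∧ EG ¬waiting: {Flashing, Red}.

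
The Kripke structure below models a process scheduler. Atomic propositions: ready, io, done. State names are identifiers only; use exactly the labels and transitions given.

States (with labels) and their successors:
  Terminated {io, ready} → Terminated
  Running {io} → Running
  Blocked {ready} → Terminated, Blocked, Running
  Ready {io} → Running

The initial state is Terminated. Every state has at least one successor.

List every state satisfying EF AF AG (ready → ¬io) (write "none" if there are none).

{Running, Blocked, Ready}

States satisfying AF AG (ready → ¬io): {Running, Ready}.
States satisfying EF AF AG (ready → ¬io): {Running, Blocked, Ready}.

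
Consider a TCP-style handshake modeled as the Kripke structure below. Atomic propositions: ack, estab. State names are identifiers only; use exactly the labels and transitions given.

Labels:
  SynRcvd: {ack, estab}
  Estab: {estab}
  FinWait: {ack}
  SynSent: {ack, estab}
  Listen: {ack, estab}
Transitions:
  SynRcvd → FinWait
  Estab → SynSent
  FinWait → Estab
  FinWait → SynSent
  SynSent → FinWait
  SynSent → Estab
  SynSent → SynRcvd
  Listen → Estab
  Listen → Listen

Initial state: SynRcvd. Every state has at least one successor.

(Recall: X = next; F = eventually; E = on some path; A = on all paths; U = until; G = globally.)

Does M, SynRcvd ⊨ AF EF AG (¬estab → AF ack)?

States satisfying EF AG (¬estab → AF ack): {SynRcvd, Estab, FinWait, SynSent, Listen}.
States satisfying AF EF AG (¬estab → AF ack): {SynRcvd, Estab, FinWait, SynSent, Listen}.
SynRcvd ∈ Sat(AF EF AG (¬estab → AF ack)).

Yes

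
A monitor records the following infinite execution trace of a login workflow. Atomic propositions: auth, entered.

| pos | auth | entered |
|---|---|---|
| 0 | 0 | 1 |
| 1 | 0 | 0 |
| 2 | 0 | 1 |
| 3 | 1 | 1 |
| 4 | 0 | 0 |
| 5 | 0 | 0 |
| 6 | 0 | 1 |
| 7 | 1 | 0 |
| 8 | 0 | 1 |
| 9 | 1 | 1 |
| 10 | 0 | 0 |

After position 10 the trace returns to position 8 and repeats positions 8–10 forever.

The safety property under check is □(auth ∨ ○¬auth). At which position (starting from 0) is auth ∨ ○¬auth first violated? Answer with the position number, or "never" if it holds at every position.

Check auth ∨ ○¬auth at each position in order: 0 ✓, 1 ✓.
At position 2 the labels are {entered} and the next position 3 has {auth, entered}, so auth ∨ ○¬auth is false there. This is the first violation.

2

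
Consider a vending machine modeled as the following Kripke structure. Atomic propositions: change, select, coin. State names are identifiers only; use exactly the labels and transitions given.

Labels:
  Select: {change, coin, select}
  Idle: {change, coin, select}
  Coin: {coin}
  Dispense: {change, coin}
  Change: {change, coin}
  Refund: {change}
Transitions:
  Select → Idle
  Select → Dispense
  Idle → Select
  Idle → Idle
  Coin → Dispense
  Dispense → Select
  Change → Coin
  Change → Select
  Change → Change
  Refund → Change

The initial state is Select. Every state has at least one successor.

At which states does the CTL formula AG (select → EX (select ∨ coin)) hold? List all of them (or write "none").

{Select, Idle, Coin, Dispense, Change, Refund}

States satisfying select → EX (select ∨ coin): {Select, Idle, Coin, Dispense, Change, Refund}.
States satisfying AG (select → EX (select ∨ coin)): {Select, Idle, Coin, Dispense, Change, Refund}.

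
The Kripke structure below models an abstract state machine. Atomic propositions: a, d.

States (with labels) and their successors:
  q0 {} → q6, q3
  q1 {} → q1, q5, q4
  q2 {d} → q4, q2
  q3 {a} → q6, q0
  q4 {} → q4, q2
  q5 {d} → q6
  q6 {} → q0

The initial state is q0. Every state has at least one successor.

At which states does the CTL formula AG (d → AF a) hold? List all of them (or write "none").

States satisfying d → AF a: {q0, q1, q3, q4, q6}.
States satisfying AG (d → AF a): {q0, q3, q6}.

{q0, q3, q6}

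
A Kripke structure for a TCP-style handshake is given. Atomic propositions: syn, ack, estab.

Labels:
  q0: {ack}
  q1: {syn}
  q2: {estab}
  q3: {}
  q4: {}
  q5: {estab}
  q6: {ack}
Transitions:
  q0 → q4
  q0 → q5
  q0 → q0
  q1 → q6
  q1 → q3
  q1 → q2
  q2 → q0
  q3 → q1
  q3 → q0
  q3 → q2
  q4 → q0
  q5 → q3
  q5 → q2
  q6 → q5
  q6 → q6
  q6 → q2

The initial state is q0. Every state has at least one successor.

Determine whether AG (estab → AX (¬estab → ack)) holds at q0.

States satisfying estab → AX (¬estab → ack): {q0, q1, q2, q3, q4, q6}.
States satisfying AG (estab → AX (¬estab → ack)): ∅.
q5 is reachable from q0 and violates estab → AX (¬estab → ack), so AG fails at q0.
q0 ∉ Sat(AG (estab → AX (¬estab → ack))).

No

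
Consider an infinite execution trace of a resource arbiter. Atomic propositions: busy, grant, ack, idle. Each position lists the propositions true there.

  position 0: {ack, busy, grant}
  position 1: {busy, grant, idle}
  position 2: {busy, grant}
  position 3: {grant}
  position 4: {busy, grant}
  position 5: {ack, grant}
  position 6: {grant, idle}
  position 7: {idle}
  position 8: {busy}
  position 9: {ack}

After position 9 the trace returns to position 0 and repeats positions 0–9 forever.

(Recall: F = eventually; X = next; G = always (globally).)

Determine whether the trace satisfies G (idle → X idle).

Does not hold

idle → X idle must hold at every position from 0 onward. It fails at position 1, so G (idle → X idle) is false.
Positions where idle holds: 1, 6, 7.
Check X idle at each: 1→fails, 6→ok, 7→fails.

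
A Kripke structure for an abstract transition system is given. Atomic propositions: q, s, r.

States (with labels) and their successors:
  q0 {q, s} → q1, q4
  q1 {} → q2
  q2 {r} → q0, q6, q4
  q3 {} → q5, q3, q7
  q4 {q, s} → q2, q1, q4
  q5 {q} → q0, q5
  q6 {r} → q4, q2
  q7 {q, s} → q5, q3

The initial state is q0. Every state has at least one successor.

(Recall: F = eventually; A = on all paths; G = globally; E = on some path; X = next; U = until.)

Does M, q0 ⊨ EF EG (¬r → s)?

States satisfying EG (¬r → s): {q0, q2, q4, q6}.
States satisfying EF EG (¬r → s): {q0, q1, q2, q3, q4, q5, q6, q7}.
Some path from q0 reaches a state where EG (¬r → s) holds.
q0 ∈ Sat(EF EG (¬r → s)).

Satisfied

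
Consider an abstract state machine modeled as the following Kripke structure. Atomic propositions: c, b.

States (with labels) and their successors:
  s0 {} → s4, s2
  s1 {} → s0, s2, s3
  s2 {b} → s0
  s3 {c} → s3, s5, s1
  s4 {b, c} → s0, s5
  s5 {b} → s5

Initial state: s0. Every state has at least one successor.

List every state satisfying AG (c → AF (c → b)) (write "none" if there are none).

{s0, s2, s4, s5}

States satisfying c → AF (c → b): {s0, s1, s2, s4, s5}.
States satisfying AG (c → AF (c → b)): {s0, s2, s4, s5}.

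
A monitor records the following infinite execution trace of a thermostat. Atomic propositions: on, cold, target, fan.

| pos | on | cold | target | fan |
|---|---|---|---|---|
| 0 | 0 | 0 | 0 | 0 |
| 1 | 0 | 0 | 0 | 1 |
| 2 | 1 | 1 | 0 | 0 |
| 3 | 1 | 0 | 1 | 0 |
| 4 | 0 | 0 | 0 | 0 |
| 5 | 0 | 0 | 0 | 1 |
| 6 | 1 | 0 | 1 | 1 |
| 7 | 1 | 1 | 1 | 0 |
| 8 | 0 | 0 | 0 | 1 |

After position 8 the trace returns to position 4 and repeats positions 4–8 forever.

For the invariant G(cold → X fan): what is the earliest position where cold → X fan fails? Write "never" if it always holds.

2

Check cold → X fan at each position in order: 0 ✓, 1 ✓.
At position 2 the labels are {cold, on} and the next position 3 has {on, target}, so cold → X fan is false there. This is the first violation.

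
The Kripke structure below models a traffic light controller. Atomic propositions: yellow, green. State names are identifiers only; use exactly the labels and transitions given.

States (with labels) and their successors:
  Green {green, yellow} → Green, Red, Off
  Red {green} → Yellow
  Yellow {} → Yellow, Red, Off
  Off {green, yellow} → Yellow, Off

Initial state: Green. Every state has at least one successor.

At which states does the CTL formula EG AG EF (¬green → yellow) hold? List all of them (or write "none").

{Green, Red, Yellow, Off}

States satisfying AG EF (¬green → yellow): {Green, Red, Yellow, Off}.
States satisfying EG AG EF (¬green → yellow): {Green, Red, Yellow, Off}.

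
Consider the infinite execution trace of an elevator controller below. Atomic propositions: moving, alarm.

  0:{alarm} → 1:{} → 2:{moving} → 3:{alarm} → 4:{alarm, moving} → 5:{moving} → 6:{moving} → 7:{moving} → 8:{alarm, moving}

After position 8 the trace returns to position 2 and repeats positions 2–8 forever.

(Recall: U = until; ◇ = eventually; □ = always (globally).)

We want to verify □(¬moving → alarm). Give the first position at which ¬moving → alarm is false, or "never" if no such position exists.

Check ¬moving → alarm at each position in order: 0 ✓.
At position 1 the labels are {}, so ¬moving → alarm is false there. This is the first violation.

1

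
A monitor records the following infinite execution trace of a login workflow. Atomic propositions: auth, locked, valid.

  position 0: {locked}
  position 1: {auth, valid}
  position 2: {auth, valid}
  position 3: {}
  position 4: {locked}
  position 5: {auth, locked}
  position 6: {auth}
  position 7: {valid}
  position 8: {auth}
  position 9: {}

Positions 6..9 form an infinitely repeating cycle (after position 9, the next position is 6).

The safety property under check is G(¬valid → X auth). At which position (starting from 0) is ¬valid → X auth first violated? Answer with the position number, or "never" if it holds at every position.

3

Check ¬valid → X auth at each position in order: 0 ✓, 1 ✓, 2 ✓.
At position 3 the labels are {} and the next position 4 has {locked}, so ¬valid → X auth is false there. This is the first violation.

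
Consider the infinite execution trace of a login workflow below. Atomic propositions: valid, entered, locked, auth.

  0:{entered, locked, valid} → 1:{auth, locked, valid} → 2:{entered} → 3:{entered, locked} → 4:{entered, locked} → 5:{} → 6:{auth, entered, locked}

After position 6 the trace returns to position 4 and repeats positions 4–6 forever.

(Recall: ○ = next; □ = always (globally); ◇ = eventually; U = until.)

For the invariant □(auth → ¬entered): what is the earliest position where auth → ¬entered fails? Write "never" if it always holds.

Check auth → ¬entered at each position in order: 0 ✓, 1 ✓, 2 ✓, 3 ✓, 4 ✓, 5 ✓.
At position 6 the labels are {auth, entered, locked}, so auth → ¬entered is false there. This is the first violation.

6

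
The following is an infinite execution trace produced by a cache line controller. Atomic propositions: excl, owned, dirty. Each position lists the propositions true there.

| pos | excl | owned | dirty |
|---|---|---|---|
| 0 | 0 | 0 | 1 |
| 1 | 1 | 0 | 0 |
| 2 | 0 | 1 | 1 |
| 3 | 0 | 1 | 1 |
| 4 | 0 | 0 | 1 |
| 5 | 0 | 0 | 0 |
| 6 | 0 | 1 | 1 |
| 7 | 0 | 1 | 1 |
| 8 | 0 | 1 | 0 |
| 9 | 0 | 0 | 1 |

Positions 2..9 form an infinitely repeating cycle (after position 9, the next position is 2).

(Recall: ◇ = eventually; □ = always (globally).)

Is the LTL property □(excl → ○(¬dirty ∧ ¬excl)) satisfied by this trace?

Violated

excl → ○(¬dirty ∧ ¬excl) must hold at every position from 0 onward. It fails at position 1, so □(excl → ○(¬dirty ∧ ¬excl)) is false.
Positions where excl holds: 1.
Check ○(¬dirty ∧ ¬excl) at each: 1→fails.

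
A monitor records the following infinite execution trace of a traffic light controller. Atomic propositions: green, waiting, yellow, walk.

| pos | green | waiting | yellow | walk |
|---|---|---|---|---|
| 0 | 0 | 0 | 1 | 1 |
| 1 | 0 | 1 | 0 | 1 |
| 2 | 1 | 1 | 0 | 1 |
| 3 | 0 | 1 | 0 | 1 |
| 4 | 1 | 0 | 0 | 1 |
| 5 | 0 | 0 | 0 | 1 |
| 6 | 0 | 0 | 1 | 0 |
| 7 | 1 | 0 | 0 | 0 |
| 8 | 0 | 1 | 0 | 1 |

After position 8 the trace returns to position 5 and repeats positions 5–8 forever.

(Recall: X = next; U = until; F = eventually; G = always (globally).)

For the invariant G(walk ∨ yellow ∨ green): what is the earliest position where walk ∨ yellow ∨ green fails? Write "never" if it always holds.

walk ∨ yellow ∨ green holds at every position 0..8, and those are all the positions the trace ever visits, so the invariant G(walk ∨ yellow ∨ green) is never violated.

never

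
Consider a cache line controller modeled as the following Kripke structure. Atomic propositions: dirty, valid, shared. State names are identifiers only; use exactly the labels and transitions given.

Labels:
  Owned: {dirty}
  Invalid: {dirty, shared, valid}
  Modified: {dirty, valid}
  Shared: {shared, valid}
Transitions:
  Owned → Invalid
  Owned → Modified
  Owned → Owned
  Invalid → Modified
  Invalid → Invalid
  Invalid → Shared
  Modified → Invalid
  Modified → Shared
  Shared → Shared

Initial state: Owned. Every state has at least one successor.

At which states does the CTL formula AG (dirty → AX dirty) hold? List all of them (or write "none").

States satisfying dirty → AX dirty: {Owned, Shared}.
States satisfying AG (dirty → AX dirty): {Shared}.

{Shared}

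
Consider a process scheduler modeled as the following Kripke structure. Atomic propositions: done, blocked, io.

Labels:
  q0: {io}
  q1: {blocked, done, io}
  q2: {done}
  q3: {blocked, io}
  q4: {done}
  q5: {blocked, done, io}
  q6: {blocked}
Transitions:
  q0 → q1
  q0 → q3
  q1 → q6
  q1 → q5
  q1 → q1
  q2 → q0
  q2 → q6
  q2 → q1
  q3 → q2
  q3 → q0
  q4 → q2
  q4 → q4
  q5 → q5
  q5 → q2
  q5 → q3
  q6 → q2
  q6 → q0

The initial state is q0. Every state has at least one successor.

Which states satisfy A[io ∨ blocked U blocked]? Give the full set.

{q0, q1, q3, q5, q6}

States satisfying io ∨ blocked: {q0, q1, q3, q5, q6}.
States satisfying blocked: {q1, q3, q5, q6}.
States satisfying A[io ∨ blocked U blocked]: {q0, q1, q3, q5, q6}.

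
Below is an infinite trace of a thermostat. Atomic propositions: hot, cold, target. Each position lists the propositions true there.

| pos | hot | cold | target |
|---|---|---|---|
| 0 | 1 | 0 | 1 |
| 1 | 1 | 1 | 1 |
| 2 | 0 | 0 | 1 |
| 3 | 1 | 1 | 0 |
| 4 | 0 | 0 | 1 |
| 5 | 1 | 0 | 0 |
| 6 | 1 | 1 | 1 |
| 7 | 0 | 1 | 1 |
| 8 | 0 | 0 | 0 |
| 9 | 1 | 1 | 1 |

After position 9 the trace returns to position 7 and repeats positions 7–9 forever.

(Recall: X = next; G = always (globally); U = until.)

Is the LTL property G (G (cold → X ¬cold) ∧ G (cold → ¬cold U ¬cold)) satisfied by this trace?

No

G (cold → X ¬cold) ∧ G (cold → ¬cold U ¬cold) must hold at every position from 0 onward. It fails at position 0, so G (G (cold → X ¬cold) ∧ G (cold → ¬cold U ¬cold)) is false.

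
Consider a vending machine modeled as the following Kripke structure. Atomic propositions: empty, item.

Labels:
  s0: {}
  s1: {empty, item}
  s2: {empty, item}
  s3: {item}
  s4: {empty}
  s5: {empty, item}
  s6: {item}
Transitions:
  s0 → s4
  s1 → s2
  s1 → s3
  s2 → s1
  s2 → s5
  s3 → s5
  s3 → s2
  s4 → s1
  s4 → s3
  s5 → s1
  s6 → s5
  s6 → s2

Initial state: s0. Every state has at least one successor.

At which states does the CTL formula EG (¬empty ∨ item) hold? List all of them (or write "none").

{s1, s2, s3, s5, s6}

States satisfying ¬empty ∨ item: {s0, s1, s2, s3, s5, s6}.
States satisfying EG (¬empty ∨ item): {s1, s2, s3, s5, s6}.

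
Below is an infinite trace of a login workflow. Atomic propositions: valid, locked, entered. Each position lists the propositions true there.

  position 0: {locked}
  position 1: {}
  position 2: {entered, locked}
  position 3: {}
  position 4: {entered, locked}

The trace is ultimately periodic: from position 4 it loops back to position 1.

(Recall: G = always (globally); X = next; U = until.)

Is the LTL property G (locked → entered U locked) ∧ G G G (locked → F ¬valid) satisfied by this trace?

locked → entered U locked holds at every position 0..4, and those are all positions ever visited, so G (locked → entered U locked) holds.
Positions where locked holds: 0, 2, 4.
Check entered U locked at each: 0→ok, 2→ok, 4→ok.
G G (locked → F ¬valid) holds at every position 0..4, and those are all positions ever visited, so G G G (locked → F ¬valid) holds.
At position 0: G (locked → entered U locked) is true; G G G (locked → F ¬valid) is true; so G (locked → entered U locked) ∧ G G G (locked → F ¬valid) is true.

Satisfied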